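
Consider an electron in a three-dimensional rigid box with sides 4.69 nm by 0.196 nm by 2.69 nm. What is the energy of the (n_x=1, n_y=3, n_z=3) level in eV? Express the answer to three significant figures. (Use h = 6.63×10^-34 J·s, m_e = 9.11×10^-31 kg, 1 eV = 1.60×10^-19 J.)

E = 88.8 eV

For a 3D rectangular well E = (h²/8m_e)·Σ n_i²/L_i² = (6.63×10^-34)²/(8·9.11×10^-31) · [1²/(4.69 nm)² + 3²/(0.196 nm)² + 3²/(2.69 nm)²].
Evaluating gives E = 1.421×10^-17 J = 88.8 eV.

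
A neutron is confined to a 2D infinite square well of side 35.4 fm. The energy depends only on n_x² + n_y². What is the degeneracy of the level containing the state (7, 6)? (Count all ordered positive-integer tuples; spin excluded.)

The level has n_x² + n_y² = 85. The ordered positive-integer solutions are (2, 9), (6, 7), (7, 6), (9, 2).
That gives 4 states.

degeneracy = 4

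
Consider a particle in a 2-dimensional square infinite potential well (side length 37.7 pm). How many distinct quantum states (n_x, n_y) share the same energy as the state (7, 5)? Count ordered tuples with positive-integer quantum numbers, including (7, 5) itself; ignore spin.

degeneracy = 2

The level has n_x² + n_y² = 74. The ordered positive-integer solutions are (5, 7), (7, 5).
That gives 2 states.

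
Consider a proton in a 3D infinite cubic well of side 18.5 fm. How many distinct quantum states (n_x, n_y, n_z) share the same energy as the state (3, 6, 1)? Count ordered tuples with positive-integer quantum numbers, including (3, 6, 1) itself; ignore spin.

The level has n_x² + n_y² + n_z² = 46. The ordered positive-integer solutions are (1, 3, 6), (1, 6, 3), (3, 1, 6), (3, 6, 1), (6, 1, 3), (6, 3, 1).
That gives 6 states.

degeneracy = 6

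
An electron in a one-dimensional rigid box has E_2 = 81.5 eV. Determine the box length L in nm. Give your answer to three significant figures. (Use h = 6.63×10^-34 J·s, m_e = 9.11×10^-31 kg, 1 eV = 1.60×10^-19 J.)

From E_n = n²h²/(8m_eL²), L = n·h/√(8m_eE_n).
E_2 = 81.5 eV = 1.304×10^-17 J, so L = 2·6.63×10^-34/√(8·9.11×10^-31·1.304×10^-17) = 1.36×10^-10 m = 0.136 nm.

L = 0.136 nm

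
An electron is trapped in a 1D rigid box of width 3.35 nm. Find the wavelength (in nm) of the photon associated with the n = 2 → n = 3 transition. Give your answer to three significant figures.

E_1 = h²/(8m_eL²) = 5.368×10^-21 J, so ΔE = (3² − 2²)E_1 = 2.684×10^-20 J.
λ = hc/ΔE = (6.626×10^-34·2.998×10^8)/2.684×10^-20 = 7.40×10^-6 m = 7.40×10^3 nm.

λ = 7.40×10^3 nm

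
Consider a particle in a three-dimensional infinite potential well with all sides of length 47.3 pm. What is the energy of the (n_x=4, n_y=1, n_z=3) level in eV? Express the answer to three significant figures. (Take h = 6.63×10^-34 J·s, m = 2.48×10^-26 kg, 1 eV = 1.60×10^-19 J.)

For a 3D rectangular well E = (h²/8m)·Σ n_i²/L_i² = (6.63×10^-34)²/(8·2.48×10^-26) · [4²/(47.3 pm)² + 1²/(47.3 pm)² + 3²/(47.3 pm)²].
Evaluating gives E = 2.575×10^-20 J = 0.161 eV.

E = 0.161 eV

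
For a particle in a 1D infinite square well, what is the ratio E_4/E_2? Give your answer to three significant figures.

4.00

E_n ∝ n², so E_4/E_2 = 4²/2² = 16/4 = 4.00.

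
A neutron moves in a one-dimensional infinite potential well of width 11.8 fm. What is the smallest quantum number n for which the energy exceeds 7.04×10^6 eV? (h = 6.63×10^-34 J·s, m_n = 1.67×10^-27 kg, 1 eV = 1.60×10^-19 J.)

E_1 = h²/(8m_nL²) = 2.363×10^-13 J = 1.477×10^6 eV.
Need n² > 7.04×10^6/1.477×10^6 = 4.766, i.e. n > 2.183.
The smallest integer satisfying this is n = 3.

n = 3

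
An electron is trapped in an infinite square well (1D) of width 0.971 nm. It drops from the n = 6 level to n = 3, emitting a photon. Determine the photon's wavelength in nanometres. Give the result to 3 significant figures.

E_1 = h²/(8m_eL²) = 6.390×10^-20 J, so ΔE = (6² − 3²)E_1 = 1.725×10^-18 J.
λ = hc/ΔE = (6.626×10^-34·2.998×10^8)/1.725×10^-18 = 1.15×10^-7 m = 115 nm.

λ = 115 nm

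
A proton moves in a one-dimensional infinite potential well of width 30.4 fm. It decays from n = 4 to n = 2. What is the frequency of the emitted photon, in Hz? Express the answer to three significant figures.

E_1 = h²/(8m_pL²) = 3.550×10^-14 J and ΔE = (4² − 2²)E_1 = 4.260×10^-13 J.
f = ΔE/h = 4.260×10^-13/6.626×10^-34 = 6.43×10^20 Hz.

f = 6.43×10^20 Hz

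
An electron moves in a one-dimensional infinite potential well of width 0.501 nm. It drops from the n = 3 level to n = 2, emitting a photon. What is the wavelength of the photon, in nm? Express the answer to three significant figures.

E_1 = h²/(8m_eL²) = 2.400×10^-19 J, so ΔE = (3² − 2²)E_1 = 1.200×10^-18 J.
λ = hc/ΔE = (6.626×10^-34·2.998×10^8)/1.200×10^-18 = 1.66×10^-7 m = 166 nm.

λ = 166 nm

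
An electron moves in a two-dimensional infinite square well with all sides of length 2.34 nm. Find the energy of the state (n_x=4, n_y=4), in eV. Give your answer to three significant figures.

E = 2.20 eV

For a 2D rectangular well E = (h²/8m_e)·Σ n_i²/L_i² = (6.626×10^-34)²/(8·9.109×10^-31) · [4²/(2.34 nm)² + 4²/(2.34 nm)²].
Evaluating gives E = 3.521×10^-19 J = 2.20 eV.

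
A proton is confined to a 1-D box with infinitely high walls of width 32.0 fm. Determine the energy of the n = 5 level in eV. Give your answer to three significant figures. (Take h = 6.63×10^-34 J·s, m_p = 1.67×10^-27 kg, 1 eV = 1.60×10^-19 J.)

For an infinite well E_n = n²h²/(8m_pL²), so E_1 = h²/(8m_pL²) = (6.63×10^-34)²/(8·1.67×10^-27·(3.20×10^-14 m)²) = 3.213×10^-14 J.
Then E_5 = 5²·E_1 = 25·3.213×10^-14 J = 8.032×10^-13 J.
Converting, E_5 = 8.032×10^-13 J / (1.60×10^-19 J/eV) = 5.02×10^6 eV.

E_5 = 5.02×10^6 eV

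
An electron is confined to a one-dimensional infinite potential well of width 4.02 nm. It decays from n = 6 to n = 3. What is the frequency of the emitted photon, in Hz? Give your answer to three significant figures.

f = 1.52×10^14 Hz

E_1 = h²/(8m_eL²) = 3.728×10^-21 J and ΔE = (6² − 3²)E_1 = 1.007×10^-19 J.
f = ΔE/h = 1.007×10^-19/6.626×10^-34 = 1.52×10^14 Hz.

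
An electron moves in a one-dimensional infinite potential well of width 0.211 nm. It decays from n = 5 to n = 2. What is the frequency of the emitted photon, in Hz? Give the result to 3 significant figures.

E_1 = h²/(8m_eL²) = 1.353×10^-18 J and ΔE = (5² − 2²)E_1 = 2.841×10^-17 J.
f = ΔE/h = 2.841×10^-17/6.626×10^-34 = 4.29×10^16 Hz.

f = 4.29×10^16 Hz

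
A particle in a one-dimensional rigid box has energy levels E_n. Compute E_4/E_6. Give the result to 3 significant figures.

E_n ∝ n², so E_4/E_6 = 4²/6² = 16/36 = 0.444.

0.444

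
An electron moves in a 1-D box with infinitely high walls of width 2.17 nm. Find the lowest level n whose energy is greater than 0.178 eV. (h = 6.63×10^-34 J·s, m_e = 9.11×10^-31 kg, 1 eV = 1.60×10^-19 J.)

E_1 = h²/(8m_eL²) = 1.281×10^-20 J = 0.08006 eV.
Need n² > 0.178/0.08006 = 2.223, i.e. n > 1.491.
The smallest integer satisfying this is n = 2.

n = 2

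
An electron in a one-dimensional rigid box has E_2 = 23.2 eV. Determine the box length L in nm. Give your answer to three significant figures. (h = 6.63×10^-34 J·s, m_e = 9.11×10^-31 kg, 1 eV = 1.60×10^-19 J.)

L = 0.255 nm

From E_n = n²h²/(8m_eL²), L = n·h/√(8m_eE_n).
E_2 = 23.2 eV = 3.712×10^-18 J, so L = 2·6.63×10^-34/√(8·9.11×10^-31·3.712×10^-18) = 2.55×10^-10 m = 0.255 nm.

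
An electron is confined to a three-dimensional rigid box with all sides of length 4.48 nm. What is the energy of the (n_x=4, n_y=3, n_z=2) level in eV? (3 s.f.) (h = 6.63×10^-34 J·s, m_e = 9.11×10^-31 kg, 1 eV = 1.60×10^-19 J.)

For a 3D rectangular well E = (h²/8m_e)·Σ n_i²/L_i² = (6.63×10^-34)²/(8·9.11×10^-31) · [4²/(4.48 nm)² + 3²/(4.48 nm)² + 2²/(4.48 nm)²].
Evaluating gives E = 8.715×10^-20 J = 0.545 eV.

E = 0.545 eV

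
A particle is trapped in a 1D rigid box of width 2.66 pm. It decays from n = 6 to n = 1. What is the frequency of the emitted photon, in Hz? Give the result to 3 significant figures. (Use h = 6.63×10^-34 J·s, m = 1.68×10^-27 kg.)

E_1 = h²/(8mL²) = 4.622×10^-18 J and ΔE = (6² − 1²)E_1 = 1.618×10^-16 J.
f = ΔE/h = 1.618×10^-16/6.63×10^-34 = 2.44×10^17 Hz.

f = 2.44×10^17 Hz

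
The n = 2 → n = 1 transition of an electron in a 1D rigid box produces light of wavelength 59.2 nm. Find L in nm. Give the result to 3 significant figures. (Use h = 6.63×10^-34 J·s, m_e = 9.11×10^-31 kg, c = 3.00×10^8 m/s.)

The photon carries ΔE = hc/λ = 6.63×10^-34·3.00×10^8/5.92×10^-8 m = 3.360×10^-18 J.
Since ΔE = (2² − 1²)E_1, E_1 = 1.120×10^-18 J, and L = h/√(8m_eE_1) = 2.32×10^-10 m = 0.232 nm.

L = 0.232 nm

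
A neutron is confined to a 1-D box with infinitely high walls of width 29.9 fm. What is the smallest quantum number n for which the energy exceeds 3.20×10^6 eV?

n = 4

E_1 = h²/(8m_nL²) = 3.665×10^-14 J = 2.288×10^5 eV.
Need n² > 3.20×10^6/2.288×10^5 = 13.99, i.e. n > 3.740.
The smallest integer satisfying this is n = 4.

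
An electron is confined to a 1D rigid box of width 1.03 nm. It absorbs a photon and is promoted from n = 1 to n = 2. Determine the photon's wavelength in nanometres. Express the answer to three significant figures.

E_1 = h²/(8m_eL²) = 5.679×10^-20 J, so ΔE = (2² − 1²)E_1 = 1.704×10^-19 J.
λ = hc/ΔE = (6.626×10^-34·2.998×10^8)/1.704×10^-19 = 1.17×10^-6 m = 1.17×10^3 nm.

λ = 1.17×10^3 nm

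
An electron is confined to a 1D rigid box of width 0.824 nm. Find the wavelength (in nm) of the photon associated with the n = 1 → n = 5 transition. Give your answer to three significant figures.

λ = 93.3 nm

E_1 = h²/(8m_eL²) = 8.873×10^-20 J, so ΔE = (5² − 1²)E_1 = 2.130×10^-18 J.
λ = hc/ΔE = (6.626×10^-34·2.998×10^8)/2.130×10^-18 = 9.33×10^-8 m = 93.3 nm.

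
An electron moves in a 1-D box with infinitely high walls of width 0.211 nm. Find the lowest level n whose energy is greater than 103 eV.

E_1 = h²/(8m_eL²) = 1.353×10^-18 J = 8.446 eV.
Need n² > 103/8.446 = 12.20, i.e. n > 3.493.
The smallest integer satisfying this is n = 4.

n = 4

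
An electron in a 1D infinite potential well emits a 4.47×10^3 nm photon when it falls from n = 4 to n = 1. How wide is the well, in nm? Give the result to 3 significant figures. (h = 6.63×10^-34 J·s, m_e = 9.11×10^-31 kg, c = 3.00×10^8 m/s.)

The photon carries ΔE = hc/λ = 6.63×10^-34·3.00×10^8/4.47×10^-6 m = 4.450×10^-20 J.
Since ΔE = (4² − 1²)E_1, E_1 = 2.967×10^-21 J, and L = h/√(8m_eE_1) = 4.51×10^-9 m = 4.51 nm.

L = 4.51 nm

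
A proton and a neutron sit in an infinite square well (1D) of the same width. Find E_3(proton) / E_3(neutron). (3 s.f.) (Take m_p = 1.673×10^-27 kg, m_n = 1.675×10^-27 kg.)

E_n ∝ 1/m at fixed n and L, so the ratio is m_n/m_p = 1.675×10^-27/1.673×10^-27 = 1.00.

1.00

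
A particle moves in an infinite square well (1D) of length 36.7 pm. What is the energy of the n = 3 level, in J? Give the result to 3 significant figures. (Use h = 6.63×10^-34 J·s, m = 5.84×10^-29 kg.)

For an infinite well E_n = n²h²/(8mL²), so E_1 = h²/(8mL²) = (6.63×10^-34)²/(8·5.84×10^-29·(3.67×10^-11 m)²) = 6.985×10^-19 J.
Then E_3 = 3²·E_1 = 9·6.985×10^-19 J = 6.29×10^-18 J.

E_3 = 6.29×10^-18 J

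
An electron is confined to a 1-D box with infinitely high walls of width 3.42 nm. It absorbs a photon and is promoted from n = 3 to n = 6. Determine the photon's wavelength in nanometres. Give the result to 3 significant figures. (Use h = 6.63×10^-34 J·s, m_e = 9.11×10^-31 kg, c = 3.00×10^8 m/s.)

λ = 1.43×10^3 nm

E_1 = h²/(8m_eL²) = 5.157×10^-21 J, so ΔE = (6² − 3²)E_1 = 1.392×10^-19 J.
λ = hc/ΔE = (6.63×10^-34·3.00×10^8)/1.392×10^-19 = 1.43×10^-6 m = 1.43×10^3 nm.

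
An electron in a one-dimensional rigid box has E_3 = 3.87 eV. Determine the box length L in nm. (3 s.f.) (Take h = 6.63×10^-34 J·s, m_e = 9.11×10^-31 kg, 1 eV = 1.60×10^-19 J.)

L = 0.936 nm

From E_n = n²h²/(8m_eL²), L = n·h/√(8m_eE_n).
E_3 = 3.87 eV = 6.192×10^-19 J, so L = 3·6.63×10^-34/√(8·9.11×10^-31·6.192×10^-19) = 9.36×10^-10 m = 0.936 nm.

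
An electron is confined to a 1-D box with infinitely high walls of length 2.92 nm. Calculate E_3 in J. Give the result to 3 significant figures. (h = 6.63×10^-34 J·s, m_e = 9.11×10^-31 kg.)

For an infinite well E_n = n²h²/(8m_eL²), so E_1 = h²/(8m_eL²) = (6.63×10^-34)²/(8·9.11×10^-31·(2.92×10^-9 m)²) = 7.074×10^-21 J.
Then E_3 = 3²·E_1 = 9·7.074×10^-21 J = 6.37×10^-20 J.

E_3 = 6.37×10^-20 J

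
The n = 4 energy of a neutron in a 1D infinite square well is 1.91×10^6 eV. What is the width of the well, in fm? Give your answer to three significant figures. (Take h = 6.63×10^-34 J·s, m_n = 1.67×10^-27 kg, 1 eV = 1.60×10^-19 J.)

From E_n = n²h²/(8m_nL²), L = n·h/√(8m_nE_n).
E_4 = 1.91×10^6 eV = 3.056×10^-13 J, so L = 4·6.63×10^-34/√(8·1.67×10^-27·3.056×10^-13) = 4.15×10^-14 m = 41.5 fm.

L = 41.5 fm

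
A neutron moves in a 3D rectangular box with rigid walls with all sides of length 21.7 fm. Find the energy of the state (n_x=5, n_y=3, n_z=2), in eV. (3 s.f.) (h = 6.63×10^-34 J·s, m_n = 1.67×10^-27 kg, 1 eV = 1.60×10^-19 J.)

For a 3D rectangular well E = (h²/8m_n)·Σ n_i²/L_i² = (6.63×10^-34)²/(8·1.67×10^-27) · [5²/(21.7 fm)² + 3²/(21.7 fm)² + 2²/(21.7 fm)²].
Evaluating gives E = 2.655×10^-12 J = 1.66×10^7 eV.

E = 1.66×10^7 eV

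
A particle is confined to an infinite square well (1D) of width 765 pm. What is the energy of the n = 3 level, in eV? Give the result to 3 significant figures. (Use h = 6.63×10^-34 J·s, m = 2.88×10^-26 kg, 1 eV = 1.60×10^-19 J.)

For an infinite well E_n = n²h²/(8mL²), so E_1 = h²/(8mL²) = (6.63×10^-34)²/(8·2.88×10^-26·(7.65×10^-10 m)²) = 3.260×10^-24 J.
Then E_3 = 3²·E_1 = 9·3.260×10^-24 J = 2.934×10^-23 J.
Converting, E_3 = 2.934×10^-23 J / (1.60×10^-19 J/eV) = 1.83×10^-4 eV.

E_3 = 1.83×10^-4 eV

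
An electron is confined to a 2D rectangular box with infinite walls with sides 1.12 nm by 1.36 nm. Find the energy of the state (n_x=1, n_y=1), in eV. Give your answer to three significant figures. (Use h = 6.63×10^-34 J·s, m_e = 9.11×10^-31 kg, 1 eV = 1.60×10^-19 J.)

For a 2D rectangular well E = (h²/8m_e)·Σ n_i²/L_i² = (6.63×10^-34)²/(8·9.11×10^-31) · [1²/(1.12 nm)² + 1²/(1.36 nm)²].
Evaluating gives E = 8.069×10^-20 J = 0.504 eV.

E = 0.504 eV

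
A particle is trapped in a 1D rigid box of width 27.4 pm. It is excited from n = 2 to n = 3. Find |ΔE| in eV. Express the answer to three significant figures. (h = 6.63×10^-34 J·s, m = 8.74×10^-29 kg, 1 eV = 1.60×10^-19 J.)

E_1 = h²/(8mL²) = 8.374×10^-19 J.
|ΔE| = |2² − 3²|·E_1 = 5·8.374×10^-19 J = 4.187×10^-18 J = 26.2 eV.

|ΔE| = 26.2 eV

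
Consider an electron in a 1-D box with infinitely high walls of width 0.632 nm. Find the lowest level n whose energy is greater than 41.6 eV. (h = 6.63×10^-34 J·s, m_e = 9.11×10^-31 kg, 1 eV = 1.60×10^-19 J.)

n = 7

E_1 = h²/(8m_eL²) = 1.510×10^-19 J = 0.9438 eV.
Need n² > 41.6/0.9438 = 44.08, i.e. n > 6.639.
The smallest integer satisfying this is n = 7.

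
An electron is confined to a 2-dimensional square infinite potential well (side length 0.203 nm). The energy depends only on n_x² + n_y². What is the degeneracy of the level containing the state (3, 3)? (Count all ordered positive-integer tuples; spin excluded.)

The level has n_x² + n_y² = 18. The ordered positive-integer solutions are (3, 3).
That gives 1 state.

degeneracy = 1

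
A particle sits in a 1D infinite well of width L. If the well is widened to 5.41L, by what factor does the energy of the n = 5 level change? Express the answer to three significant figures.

0.0342

E_n ∝ 1/L², so the energy scales by 1/5.41² = 0.0342.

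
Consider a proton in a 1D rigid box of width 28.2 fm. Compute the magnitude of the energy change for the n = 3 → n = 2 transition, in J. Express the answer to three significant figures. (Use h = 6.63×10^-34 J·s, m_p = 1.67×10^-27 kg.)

E_1 = h²/(8m_pL²) = 4.137×10^-14 J.
|ΔE| = |3² − 2²|·E_1 = 5·4.137×10^-14 J = 2.07×10^-13 J.

|ΔE| = 2.07×10^-13 J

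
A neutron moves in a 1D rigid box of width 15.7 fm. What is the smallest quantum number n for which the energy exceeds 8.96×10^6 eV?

n = 4

E_1 = h²/(8m_nL²) = 1.329×10^-13 J = 8.296×10^5 eV.
Need n² > 8.96×10^6/8.296×10^5 = 10.80, i.e. n > 3.286.
The smallest integer satisfying this is n = 4.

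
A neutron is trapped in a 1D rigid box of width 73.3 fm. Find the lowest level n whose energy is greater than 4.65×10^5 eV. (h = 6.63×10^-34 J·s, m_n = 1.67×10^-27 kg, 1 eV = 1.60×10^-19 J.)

E_1 = h²/(8m_nL²) = 6.124×10^-15 J = 3.828×10^4 eV.
Need n² > 4.65×10^5/3.828×10^4 = 12.15, i.e. n > 3.486.
The smallest integer satisfying this is n = 4.

n = 4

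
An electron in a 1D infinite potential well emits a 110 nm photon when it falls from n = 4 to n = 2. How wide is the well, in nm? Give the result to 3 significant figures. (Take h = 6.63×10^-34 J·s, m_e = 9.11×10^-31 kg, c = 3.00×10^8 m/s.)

L = 0.633 nm

The photon carries ΔE = hc/λ = 6.63×10^-34·3.00×10^8/1.10×10^-7 m = 1.808×10^-18 J.
Since ΔE = (4² − 2²)E_1, E_1 = 1.507×10^-19 J, and L = h/√(8m_eE_1) = 6.33×10^-10 m = 0.633 nm.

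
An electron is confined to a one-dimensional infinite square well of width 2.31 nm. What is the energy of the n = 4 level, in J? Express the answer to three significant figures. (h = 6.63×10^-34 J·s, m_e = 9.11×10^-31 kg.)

E_4 = 1.81×10^-19 J

For an infinite well E_n = n²h²/(8m_eL²), so E_1 = h²/(8m_eL²) = (6.63×10^-34)²/(8·9.11×10^-31·(2.31×10^-9 m)²) = 1.130×10^-20 J.
Then E_4 = 4²·E_1 = 16·1.130×10^-20 J = 1.81×10^-19 J.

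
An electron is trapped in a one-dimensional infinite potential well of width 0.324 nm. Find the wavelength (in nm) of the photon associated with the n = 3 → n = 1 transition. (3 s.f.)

λ = 43.3 nm

E_1 = h²/(8m_eL²) = 5.739×10^-19 J, so ΔE = (3² − 1²)E_1 = 4.591×10^-18 J.
λ = hc/ΔE = (6.626×10^-34·2.998×10^8)/4.591×10^-18 = 4.33×10^-8 m = 43.3 nm.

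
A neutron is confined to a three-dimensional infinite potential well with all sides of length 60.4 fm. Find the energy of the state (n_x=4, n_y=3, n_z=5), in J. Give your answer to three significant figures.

E = 4.49×10^-13 J

For a 3D rectangular well E = (h²/8m_n)·Σ n_i²/L_i² = (6.626×10^-34)²/(8·1.675×10^-27) · [4²/(60.4 fm)² + 3²/(60.4 fm)² + 5²/(60.4 fm)²].
Evaluating gives E = 4.49×10^-13 J.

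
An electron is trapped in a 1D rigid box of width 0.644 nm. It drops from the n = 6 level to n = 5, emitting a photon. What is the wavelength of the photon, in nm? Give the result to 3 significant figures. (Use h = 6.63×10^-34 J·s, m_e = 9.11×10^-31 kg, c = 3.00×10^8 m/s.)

E_1 = h²/(8m_eL²) = 1.454×10^-19 J, so ΔE = (6² − 5²)E_1 = 1.599×10^-18 J.
λ = hc/ΔE = (6.63×10^-34·3.00×10^8)/1.599×10^-18 = 1.24×10^-7 m = 124 nm.

λ = 124 nm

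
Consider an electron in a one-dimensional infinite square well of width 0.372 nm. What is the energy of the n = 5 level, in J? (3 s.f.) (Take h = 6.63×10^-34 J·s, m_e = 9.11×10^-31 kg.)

E_5 = 1.09×10^-17 J

For an infinite well E_n = n²h²/(8m_eL²), so E_1 = h²/(8m_eL²) = (6.63×10^-34)²/(8·9.11×10^-31·(3.72×10^-10 m)²) = 4.358×10^-19 J.
Then E_5 = 5²·E_1 = 25·4.358×10^-19 J = 1.09×10^-17 J.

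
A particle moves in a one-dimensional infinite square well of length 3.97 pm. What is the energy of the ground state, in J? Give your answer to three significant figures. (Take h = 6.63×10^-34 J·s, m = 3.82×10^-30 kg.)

For an infinite well E_n = n²h²/(8mL²), so E_1 = h²/(8mL²) = (6.63×10^-34)²/(8·3.82×10^-30·(3.97×10^-12 m)²) = 9.126×10^-16 J.

E_1 = 9.13×10^-16 J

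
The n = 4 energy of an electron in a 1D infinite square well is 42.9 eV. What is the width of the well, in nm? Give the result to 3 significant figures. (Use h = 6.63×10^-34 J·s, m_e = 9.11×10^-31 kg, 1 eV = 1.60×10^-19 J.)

From E_n = n²h²/(8m_eL²), L = n·h/√(8m_eE_n).
E_4 = 42.9 eV = 6.864×10^-18 J, so L = 4·6.63×10^-34/√(8·9.11×10^-31·6.864×10^-18) = 3.75×10^-10 m = 0.375 nm.

L = 0.375 nm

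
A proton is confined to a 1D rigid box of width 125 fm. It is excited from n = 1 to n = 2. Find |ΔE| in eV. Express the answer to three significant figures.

|ΔE| = 3.93×10^4 eV

E_1 = h²/(8m_pL²) = 2.099×10^-15 J.
|ΔE| = |1² − 2²|·E_1 = 3·2.099×10^-15 J = 6.297×10^-15 J = 3.93×10^4 eV.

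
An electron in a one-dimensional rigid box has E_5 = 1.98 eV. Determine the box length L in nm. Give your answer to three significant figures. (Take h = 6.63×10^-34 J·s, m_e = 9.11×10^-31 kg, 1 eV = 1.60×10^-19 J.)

From E_n = n²h²/(8m_eL²), L = n·h/√(8m_eE_n).
E_5 = 1.98 eV = 3.168×10^-19 J, so L = 5·6.63×10^-34/√(8·9.11×10^-31·3.168×10^-19) = 2.18×10^-9 m = 2.18 nm.

L = 2.18 nm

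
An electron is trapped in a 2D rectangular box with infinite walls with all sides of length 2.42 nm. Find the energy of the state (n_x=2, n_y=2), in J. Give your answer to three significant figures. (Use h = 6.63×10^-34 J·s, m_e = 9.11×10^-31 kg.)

For a 2D rectangular well E = (h²/8m_e)·Σ n_i²/L_i² = (6.63×10^-34)²/(8·9.11×10^-31) · [2²/(2.42 nm)² + 2²/(2.42 nm)²].
Evaluating gives E = 8.24×10^-20 J.

E = 8.24×10^-20 J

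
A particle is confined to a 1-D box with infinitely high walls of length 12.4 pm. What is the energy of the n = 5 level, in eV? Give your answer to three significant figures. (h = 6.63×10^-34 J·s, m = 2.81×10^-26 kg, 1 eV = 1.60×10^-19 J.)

E_5 = 1.99 eV

For an infinite well E_n = n²h²/(8mL²), so E_1 = h²/(8mL²) = (6.63×10^-34)²/(8·2.81×10^-26·(1.24×10^-11 m)²) = 1.272×10^-20 J.
Then E_5 = 5²·E_1 = 25·1.272×10^-20 J = 3.180×10^-19 J.
Converting, E_5 = 3.180×10^-19 J / (1.60×10^-19 J/eV) = 1.99 eV.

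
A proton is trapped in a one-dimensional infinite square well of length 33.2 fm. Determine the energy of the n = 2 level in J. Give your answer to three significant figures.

E_2 = 1.19×10^-13 J

For an infinite well E_n = n²h²/(8m_pL²), so E_1 = h²/(8m_pL²) = (6.626×10^-34)²/(8·1.673×10^-27·(3.32×10^-14 m)²) = 2.976×10^-14 J.
Then E_2 = 2²·E_1 = 4·2.976×10^-14 J = 1.19×10^-13 J.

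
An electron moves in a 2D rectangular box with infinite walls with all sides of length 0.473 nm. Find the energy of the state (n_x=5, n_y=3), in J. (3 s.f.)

For a 2D rectangular well E = (h²/8m_e)·Σ n_i²/L_i² = (6.626×10^-34)²/(8·9.109×10^-31) · [5²/(0.473 nm)² + 3²/(0.473 nm)²].
Evaluating gives E = 9.16×10^-18 J.

E = 9.16×10^-18 J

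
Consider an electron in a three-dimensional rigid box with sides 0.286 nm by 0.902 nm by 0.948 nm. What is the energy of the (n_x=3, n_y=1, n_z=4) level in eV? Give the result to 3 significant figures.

For a 3D rectangular well E = (h²/8m_e)·Σ n_i²/L_i² = (6.626×10^-34)²/(8·9.109×10^-31) · [3²/(0.286 nm)² + 1²/(0.902 nm)² + 4²/(0.948 nm)²].
Evaluating gives E = 7.776×10^-18 J = 48.5 eV.

E = 48.5 eV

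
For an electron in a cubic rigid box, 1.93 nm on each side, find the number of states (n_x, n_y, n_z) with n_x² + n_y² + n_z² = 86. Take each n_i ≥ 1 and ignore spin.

degeneracy = 15

The level has n_x² + n_y² + n_z² = 86. The ordered positive-integer solutions are (1, 2, 9), (1, 6, 7), (1, 7, 6), (1, 9, 2), (2, 1, 9), (2, 9, 1), (5, 5, 6), (5, 6, 5), (6, 1, 7), (6, 5, 5), (6, 7, 1), (7, 1, 6), (7, 6, 1), (9, 1, 2), (9, 2, 1).
That gives 15 states.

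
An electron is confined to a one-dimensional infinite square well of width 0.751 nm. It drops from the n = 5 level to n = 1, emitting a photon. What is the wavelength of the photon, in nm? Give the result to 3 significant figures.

λ = 77.5 nm

E_1 = h²/(8m_eL²) = 1.068×10^-19 J, so ΔE = (5² − 1²)E_1 = 2.563×10^-18 J.
λ = hc/ΔE = (6.626×10^-34·2.998×10^8)/2.563×10^-18 = 7.75×10^-8 m = 77.5 nm.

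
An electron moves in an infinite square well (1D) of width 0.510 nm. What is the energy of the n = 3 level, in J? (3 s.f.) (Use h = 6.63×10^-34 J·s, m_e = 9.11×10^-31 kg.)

For an infinite well E_n = n²h²/(8m_eL²), so E_1 = h²/(8m_eL²) = (6.63×10^-34)²/(8·9.11×10^-31·(5.10×10^-10 m)²) = 2.319×10^-19 J.
Then E_3 = 3²·E_1 = 9·2.319×10^-19 J = 2.09×10^-18 J.

E_3 = 2.09×10^-18 J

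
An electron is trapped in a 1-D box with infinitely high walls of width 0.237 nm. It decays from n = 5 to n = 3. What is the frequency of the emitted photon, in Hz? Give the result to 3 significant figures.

E_1 = h²/(8m_eL²) = 1.073×10^-18 J and ΔE = (5² − 3²)E_1 = 1.717×10^-17 J.
f = ΔE/h = 1.717×10^-17/6.626×10^-34 = 2.59×10^16 Hz.

f = 2.59×10^16 Hz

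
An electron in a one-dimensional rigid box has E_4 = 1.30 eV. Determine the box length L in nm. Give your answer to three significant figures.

L = 2.15 nm

From E_n = n²h²/(8m_eL²), L = n·h/√(8m_eE_n).
E_4 = 1.30 eV = 2.083×10^-19 J, so L = 4·6.626×10^-34/√(8·9.109×10^-31·2.083×10^-19) = 2.15×10^-9 m = 2.15 nm.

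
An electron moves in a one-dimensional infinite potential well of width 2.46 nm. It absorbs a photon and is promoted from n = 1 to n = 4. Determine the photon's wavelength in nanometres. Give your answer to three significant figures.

E_1 = h²/(8m_eL²) = 9.956×10^-21 J, so ΔE = (4² − 1²)E_1 = 1.493×10^-19 J.
λ = hc/ΔE = (6.626×10^-34·2.998×10^8)/1.493×10^-19 = 1.33×10^-6 m = 1.33×10^3 nm.

λ = 1.33×10^3 nm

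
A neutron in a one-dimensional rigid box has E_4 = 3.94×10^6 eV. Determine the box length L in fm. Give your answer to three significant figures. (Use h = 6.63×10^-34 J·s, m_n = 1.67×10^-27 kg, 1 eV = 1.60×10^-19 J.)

From E_n = n²h²/(8m_nL²), L = n·h/√(8m_nE_n).
E_4 = 3.94×10^6 eV = 6.304×10^-13 J, so L = 4·6.63×10^-34/√(8·1.67×10^-27·6.304×10^-13) = 2.89×10^-14 m = 28.9 fm.

L = 28.9 fm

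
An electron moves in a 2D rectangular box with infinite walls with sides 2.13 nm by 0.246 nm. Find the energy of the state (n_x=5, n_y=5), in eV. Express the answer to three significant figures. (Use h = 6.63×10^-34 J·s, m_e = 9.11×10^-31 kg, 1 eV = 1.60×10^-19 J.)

E = 158 eV

For a 2D rectangular well E = (h²/8m_e)·Σ n_i²/L_i² = (6.63×10^-34)²/(8·9.11×10^-31) · [5²/(2.13 nm)² + 5²/(0.246 nm)²].
Evaluating gives E = 2.525×10^-17 J = 158 eV.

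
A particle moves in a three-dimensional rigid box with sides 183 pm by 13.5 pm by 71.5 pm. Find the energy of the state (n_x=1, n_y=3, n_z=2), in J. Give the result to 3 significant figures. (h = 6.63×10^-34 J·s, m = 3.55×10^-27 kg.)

E = 7.77×10^-19 J

For a 3D rectangular well E = (h²/8m)·Σ n_i²/L_i² = (6.63×10^-34)²/(8·3.55×10^-27) · [1²/(183 pm)² + 3²/(13.5 pm)² + 2²/(71.5 pm)²].
Evaluating gives E = 7.77×10^-19 J.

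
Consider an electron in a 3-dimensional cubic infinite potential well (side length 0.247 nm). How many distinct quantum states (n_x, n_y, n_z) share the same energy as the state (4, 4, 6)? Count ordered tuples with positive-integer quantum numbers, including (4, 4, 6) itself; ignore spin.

The level has n_x² + n_y² + n_z² = 68. The ordered positive-integer solutions are (4, 4, 6), (4, 6, 4), (6, 4, 4).
That gives 3 states.

degeneracy = 3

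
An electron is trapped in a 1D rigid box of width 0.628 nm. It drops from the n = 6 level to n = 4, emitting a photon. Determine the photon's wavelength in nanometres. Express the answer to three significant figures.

E_1 = h²/(8m_eL²) = 1.528×10^-19 J, so ΔE = (6² − 4²)E_1 = 3.056×10^-18 J.
λ = hc/ΔE = (6.626×10^-34·2.998×10^8)/3.056×10^-18 = 6.50×10^-8 m = 65.0 nm.

λ = 65.0 nm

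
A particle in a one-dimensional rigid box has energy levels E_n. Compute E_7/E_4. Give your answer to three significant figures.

E_n ∝ n², so E_7/E_4 = 7²/4² = 49/16 = 3.06.

3.06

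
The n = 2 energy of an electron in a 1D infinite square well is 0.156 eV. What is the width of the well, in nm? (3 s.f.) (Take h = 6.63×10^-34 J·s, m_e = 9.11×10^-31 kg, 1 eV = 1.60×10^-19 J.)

From E_n = n²h²/(8m_eL²), L = n·h/√(8m_eE_n).
E_2 = 0.156 eV = 2.496×10^-20 J, so L = 2·6.63×10^-34/√(8·9.11×10^-31·2.496×10^-20) = 3.11×10^-9 m = 3.11 nm.

L = 3.11 nm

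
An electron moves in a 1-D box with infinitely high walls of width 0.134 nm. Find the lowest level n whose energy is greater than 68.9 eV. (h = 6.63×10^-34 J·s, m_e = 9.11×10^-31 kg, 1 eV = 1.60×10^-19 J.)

E_1 = h²/(8m_eL²) = 3.359×10^-18 J = 20.99 eV.
Need n² > 68.9/20.99 = 3.283, i.e. n > 1.812.
The smallest integer satisfying this is n = 2.

n = 2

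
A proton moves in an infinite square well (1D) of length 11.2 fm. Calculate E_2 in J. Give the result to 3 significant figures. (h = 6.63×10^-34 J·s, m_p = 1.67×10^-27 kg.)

For an infinite well E_n = n²h²/(8m_pL²), so E_1 = h²/(8m_pL²) = (6.63×10^-34)²/(8·1.67×10^-27·(1.12×10^-14 m)²) = 2.623×10^-13 J.
Then E_2 = 2²·E_1 = 4·2.623×10^-13 J = 1.05×10^-12 J.

E_2 = 1.05×10^-12 J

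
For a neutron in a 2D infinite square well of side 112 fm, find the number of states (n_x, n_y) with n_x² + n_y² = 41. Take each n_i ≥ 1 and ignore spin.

The level has n_x² + n_y² = 41. The ordered positive-integer solutions are (4, 5), (5, 4).
That gives 2 states.

degeneracy = 2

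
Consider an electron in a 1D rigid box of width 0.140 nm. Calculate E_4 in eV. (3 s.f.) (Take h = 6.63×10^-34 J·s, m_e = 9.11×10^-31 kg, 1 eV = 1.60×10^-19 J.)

For an infinite well E_n = n²h²/(8m_eL²), so E_1 = h²/(8m_eL²) = (6.63×10^-34)²/(8·9.11×10^-31·(1.40×10^-10 m)²) = 3.077×10^-18 J.
Then E_4 = 4²·E_1 = 16·3.077×10^-18 J = 4.923×10^-17 J.
Converting, E_4 = 4.923×10^-17 J / (1.60×10^-19 J/eV) = 308 eV.

E_4 = 308 eV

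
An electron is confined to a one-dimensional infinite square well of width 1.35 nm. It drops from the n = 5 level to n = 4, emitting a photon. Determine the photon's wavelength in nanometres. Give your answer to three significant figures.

E_1 = h²/(8m_eL²) = 3.306×10^-20 J, so ΔE = (5² − 4²)E_1 = 2.975×10^-19 J.
λ = hc/ΔE = (6.626×10^-34·2.998×10^8)/2.975×10^-19 = 6.68×10^-7 m = 668 nm.

λ = 668 nm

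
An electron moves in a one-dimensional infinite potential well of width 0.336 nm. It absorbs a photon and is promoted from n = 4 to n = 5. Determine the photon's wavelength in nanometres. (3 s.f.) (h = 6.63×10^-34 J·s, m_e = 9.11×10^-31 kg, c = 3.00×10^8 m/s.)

λ = 41.4 nm

E_1 = h²/(8m_eL²) = 5.342×10^-19 J, so ΔE = (5² − 4²)E_1 = 4.808×10^-18 J.
λ = hc/ΔE = (6.63×10^-34·3.00×10^8)/4.808×10^-18 = 4.14×10^-8 m = 41.4 nm.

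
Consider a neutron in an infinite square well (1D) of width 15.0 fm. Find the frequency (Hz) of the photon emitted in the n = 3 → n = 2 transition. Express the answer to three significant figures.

E_1 = h²/(8m_nL²) = 1.456×10^-13 J and ΔE = (3² − 2²)E_1 = 7.280×10^-13 J.
f = ΔE/h = 7.280×10^-13/6.626×10^-34 = 1.10×10^21 Hz.

f = 1.10×10^21 Hz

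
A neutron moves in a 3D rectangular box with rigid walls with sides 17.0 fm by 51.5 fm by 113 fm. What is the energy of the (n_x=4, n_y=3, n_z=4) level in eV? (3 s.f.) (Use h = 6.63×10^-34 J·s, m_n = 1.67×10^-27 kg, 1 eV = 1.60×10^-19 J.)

For a 3D rectangular well E = (h²/8m_n)·Σ n_i²/L_i² = (6.63×10^-34)²/(8·1.67×10^-27) · [4²/(17.0 fm)² + 3²/(51.5 fm)² + 4²/(113 fm)²].
Evaluating gives E = 1.974×10^-12 J = 1.23×10^7 eV.

E = 1.23×10^7 eV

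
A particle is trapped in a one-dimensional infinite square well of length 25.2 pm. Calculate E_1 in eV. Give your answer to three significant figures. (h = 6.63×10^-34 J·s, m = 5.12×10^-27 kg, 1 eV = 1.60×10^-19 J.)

For an infinite well E_n = n²h²/(8mL²), so E_1 = h²/(8mL²) = (6.63×10^-34)²/(8·5.12×10^-27·(2.52×10^-11 m)²) = 1.690×10^-20 J.
Converting, E_1 = 1.690×10^-20 J / (1.60×10^-19 J/eV) = 0.106 eV.

E_1 = 0.106 eV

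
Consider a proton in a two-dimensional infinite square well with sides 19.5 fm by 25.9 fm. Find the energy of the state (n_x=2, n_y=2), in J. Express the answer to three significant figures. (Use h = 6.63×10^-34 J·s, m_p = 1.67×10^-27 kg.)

E = 5.42×10^-13 J

For a 2D rectangular well E = (h²/8m_p)·Σ n_i²/L_i² = (6.63×10^-34)²/(8·1.67×10^-27) · [2²/(19.5 fm)² + 2²/(25.9 fm)²].
Evaluating gives E = 5.42×10^-13 J.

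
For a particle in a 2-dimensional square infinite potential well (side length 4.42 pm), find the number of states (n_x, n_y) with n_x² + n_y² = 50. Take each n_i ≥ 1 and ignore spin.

The level has n_x² + n_y² = 50. The ordered positive-integer solutions are (1, 7), (5, 5), (7, 1).
That gives 3 states.

degeneracy = 3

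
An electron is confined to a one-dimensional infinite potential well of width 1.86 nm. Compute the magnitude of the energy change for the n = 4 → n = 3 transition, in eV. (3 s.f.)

|ΔE| = 0.761 eV

E_1 = h²/(8m_eL²) = 1.741×10^-20 J.
|ΔE| = |4² − 3²|·E_1 = 7·1.741×10^-20 J = 1.219×10^-19 J = 0.761 eV.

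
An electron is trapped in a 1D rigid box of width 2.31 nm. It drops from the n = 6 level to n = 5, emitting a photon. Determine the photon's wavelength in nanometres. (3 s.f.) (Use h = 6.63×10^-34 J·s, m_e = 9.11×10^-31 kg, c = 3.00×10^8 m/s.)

λ = 1.60×10^3 nm

E_1 = h²/(8m_eL²) = 1.130×10^-20 J, so ΔE = (6² − 5²)E_1 = 1.243×10^-19 J.
λ = hc/ΔE = (6.63×10^-34·3.00×10^8)/1.243×10^-19 = 1.60×10^-6 m = 1.60×10^3 nm.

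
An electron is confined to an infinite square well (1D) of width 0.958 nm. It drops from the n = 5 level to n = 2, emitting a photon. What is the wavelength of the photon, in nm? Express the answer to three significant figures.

E_1 = h²/(8m_eL²) = 6.565×10^-20 J, so ΔE = (5² − 2²)E_1 = 1.379×10^-18 J.
λ = hc/ΔE = (6.626×10^-34·2.998×10^8)/1.379×10^-18 = 1.44×10^-7 m = 144 nm.

λ = 144 nm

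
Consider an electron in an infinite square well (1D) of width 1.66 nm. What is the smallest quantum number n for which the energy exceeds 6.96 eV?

n = 8

E_1 = h²/(8m_eL²) = 2.186×10^-20 J = 0.1365 eV.
Need n² > 6.96/0.1365 = 50.99, i.e. n > 7.141.
The smallest integer satisfying this is n = 8.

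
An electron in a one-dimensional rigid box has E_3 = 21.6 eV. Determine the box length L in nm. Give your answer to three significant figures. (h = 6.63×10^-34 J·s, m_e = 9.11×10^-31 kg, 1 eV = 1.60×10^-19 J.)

L = 0.396 nm

From E_n = n²h²/(8m_eL²), L = n·h/√(8m_eE_n).
E_3 = 21.6 eV = 3.456×10^-18 J, so L = 3·6.63×10^-34/√(8·9.11×10^-31·3.456×10^-18) = 3.96×10^-10 m = 0.396 nm.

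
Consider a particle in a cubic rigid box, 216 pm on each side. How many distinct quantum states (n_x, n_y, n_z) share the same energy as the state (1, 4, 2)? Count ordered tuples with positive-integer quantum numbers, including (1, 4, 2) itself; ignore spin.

degeneracy = 6

The level has n_x² + n_y² + n_z² = 21. The ordered positive-integer solutions are (1, 2, 4), (1, 4, 2), (2, 1, 4), (2, 4, 1), (4, 1, 2), (4, 2, 1).
That gives 6 states.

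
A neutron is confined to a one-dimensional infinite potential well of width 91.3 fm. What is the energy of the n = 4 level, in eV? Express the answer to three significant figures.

For an infinite well E_n = n²h²/(8m_nL²), so E_1 = h²/(8m_nL²) = (6.626×10^-34)²/(8·1.675×10^-27·(9.13×10^-14 m)²) = 3.931×10^-15 J.
Then E_4 = 4²·E_1 = 16·3.931×10^-15 J = 6.290×10^-14 J.
Converting, E_4 = 6.290×10^-14 J / (1.602×10^-19 J/eV) = 3.93×10^5 eV.

E_4 = 3.93×10^5 eV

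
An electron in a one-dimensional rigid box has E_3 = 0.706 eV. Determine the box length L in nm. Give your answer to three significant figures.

From E_n = n²h²/(8m_eL²), L = n·h/√(8m_eE_n).
E_3 = 0.706 eV = 1.131×10^-19 J, so L = 3·6.626×10^-34/√(8·9.109×10^-31·1.131×10^-19) = 2.19×10^-9 m = 2.19 nm.

L = 2.19 nm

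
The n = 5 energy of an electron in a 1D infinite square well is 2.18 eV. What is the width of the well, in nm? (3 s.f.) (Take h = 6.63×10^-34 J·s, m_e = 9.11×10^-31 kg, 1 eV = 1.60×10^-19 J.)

L = 2.08 nm

From E_n = n²h²/(8m_eL²), L = n·h/√(8m_eE_n).
E_5 = 2.18 eV = 3.488×10^-19 J, so L = 5·6.63×10^-34/√(8·9.11×10^-31·3.488×10^-19) = 2.08×10^-9 m = 2.08 nm.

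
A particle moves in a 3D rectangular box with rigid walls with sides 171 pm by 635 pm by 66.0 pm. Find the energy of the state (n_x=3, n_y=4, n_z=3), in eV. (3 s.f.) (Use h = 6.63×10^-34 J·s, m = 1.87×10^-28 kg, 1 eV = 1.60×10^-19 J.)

For a 3D rectangular well E = (h²/8m)·Σ n_i²/L_i² = (6.63×10^-34)²/(8·1.87×10^-28) · [3²/(171 pm)² + 4²/(635 pm)² + 3²/(66.0 pm)²].
Evaluating gives E = 7.092×10^-19 J = 4.43 eV.

E = 4.43 eV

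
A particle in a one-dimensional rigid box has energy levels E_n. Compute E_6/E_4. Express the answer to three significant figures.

2.25

E_n ∝ n², so E_6/E_4 = 6²/4² = 36/16 = 2.25.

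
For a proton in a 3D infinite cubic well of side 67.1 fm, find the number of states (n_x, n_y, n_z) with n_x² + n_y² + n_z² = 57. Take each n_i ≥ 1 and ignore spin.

The level has n_x² + n_y² + n_z² = 57. The ordered positive-integer solutions are (2, 2, 7), (2, 7, 2), (4, 4, 5), (4, 5, 4), (5, 4, 4), (7, 2, 2).
That gives 6 states.

degeneracy = 6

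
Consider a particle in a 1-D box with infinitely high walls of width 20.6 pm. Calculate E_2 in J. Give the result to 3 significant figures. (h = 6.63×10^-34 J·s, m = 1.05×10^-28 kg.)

For an infinite well E_n = n²h²/(8mL²), so E_1 = h²/(8mL²) = (6.63×10^-34)²/(8·1.05×10^-28·(2.06×10^-11 m)²) = 1.233×10^-18 J.
Then E_2 = 2²·E_1 = 4·1.233×10^-18 J = 4.93×10^-18 J.

E_2 = 4.93×10^-18 J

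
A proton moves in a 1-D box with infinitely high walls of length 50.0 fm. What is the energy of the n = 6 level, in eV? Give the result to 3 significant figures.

E_6 = 2.95×10^6 eV

For an infinite well E_n = n²h²/(8m_pL²), so E_1 = h²/(8m_pL²) = (6.626×10^-34)²/(8·1.673×10^-27·(5.00×10^-14 m)²) = 1.312×10^-14 J.
Then E_6 = 6²·E_1 = 36·1.312×10^-14 J = 4.723×10^-13 J.
Converting, E_6 = 4.723×10^-13 J / (1.602×10^-19 J/eV) = 2.95×10^6 eV.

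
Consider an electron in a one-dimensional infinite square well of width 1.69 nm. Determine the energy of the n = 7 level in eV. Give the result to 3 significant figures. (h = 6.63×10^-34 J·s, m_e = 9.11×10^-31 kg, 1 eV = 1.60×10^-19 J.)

For an infinite well E_n = n²h²/(8m_eL²), so E_1 = h²/(8m_eL²) = (6.63×10^-34)²/(8·9.11×10^-31·(1.69×10^-9 m)²) = 2.112×10^-20 J.
Then E_7 = 7²·E_1 = 49·2.112×10^-20 J = 1.035×10^-18 J.
Converting, E_7 = 1.035×10^-18 J / (1.60×10^-19 J/eV) = 6.47 eV.

E_7 = 6.47 eV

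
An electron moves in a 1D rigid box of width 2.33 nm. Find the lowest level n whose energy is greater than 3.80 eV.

n = 8

E_1 = h²/(8m_eL²) = 1.110×10^-20 J = 0.06929 eV.
Need n² > 3.80/0.06929 = 54.84, i.e. n > 7.405.
The smallest integer satisfying this is n = 8.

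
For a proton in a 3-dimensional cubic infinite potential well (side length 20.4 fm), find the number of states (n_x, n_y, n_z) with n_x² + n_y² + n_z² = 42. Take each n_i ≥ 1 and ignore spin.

The level has n_x² + n_y² + n_z² = 42. The ordered positive-integer solutions are (1, 4, 5), (1, 5, 4), (4, 1, 5), (4, 5, 1), (5, 1, 4), (5, 4, 1).
That gives 6 states.

degeneracy = 6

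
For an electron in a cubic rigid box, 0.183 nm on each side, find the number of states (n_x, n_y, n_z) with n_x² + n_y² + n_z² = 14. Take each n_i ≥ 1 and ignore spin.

The level has n_x² + n_y² + n_z² = 14. The ordered positive-integer solutions are (1, 2, 3), (1, 3, 2), (2, 1, 3), (2, 3, 1), (3, 1, 2), (3, 2, 1).
That gives 6 states.

degeneracy = 6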